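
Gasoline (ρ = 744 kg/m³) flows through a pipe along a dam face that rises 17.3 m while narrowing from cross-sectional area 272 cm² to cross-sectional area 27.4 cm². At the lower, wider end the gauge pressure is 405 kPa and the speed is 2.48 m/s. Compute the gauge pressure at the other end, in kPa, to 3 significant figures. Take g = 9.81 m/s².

By continuity, v₂ = v₁·A₁/A₂ = 2.48·(272/27.4) = 24.6 m/s.
Energy conservation along the streamline gives P₂ = P₁ − ½ρ(v₂² − v₁²) − ρg(h₂ − h₁).
P₂ = 405000 + ½·744·(2.48² − 24.6²) − 744·9.81·(+17.3) = 405000 + (-223000) − (126000) = 55600 Pa.

55.6 kPa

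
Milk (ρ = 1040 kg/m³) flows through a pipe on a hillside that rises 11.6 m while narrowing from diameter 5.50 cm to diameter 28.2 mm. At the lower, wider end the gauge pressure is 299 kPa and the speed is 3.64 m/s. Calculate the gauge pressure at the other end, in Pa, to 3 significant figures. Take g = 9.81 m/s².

Mass conservation (A₁v₁ = A₂v₂) gives v₂ = 3.64 × 23.8/6.25 = 13.8 m/s.
Bernoulli: P₁ + ½ρv₁² + ρg h₁ = P₂ + ½ρv₂² + ρg h₂, so P₂ = P₁ + ½ρ(v₁² − v₂²) − ρg(h₂ − h₁).
P₂ = 299000 + ½·1040·(3.64² − 13.8²) − 1040·9.81·(+11.6) = 299000 + (-92800) − (118000) = 87800 Pa.

P₂ ≈ 87800 Pa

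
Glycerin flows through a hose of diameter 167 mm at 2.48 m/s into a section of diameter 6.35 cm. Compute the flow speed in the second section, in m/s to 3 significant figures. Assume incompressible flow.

v₂ = 17.2 m/s

By continuity, v₂ = v₁·A₁/A₂ = 2.48·(219/31.7) = 17.2 m/s.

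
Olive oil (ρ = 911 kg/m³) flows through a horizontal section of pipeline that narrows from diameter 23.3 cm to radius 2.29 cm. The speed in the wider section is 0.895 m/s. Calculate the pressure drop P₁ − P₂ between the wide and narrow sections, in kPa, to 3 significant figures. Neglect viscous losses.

Mass conservation (A₁v₁ = A₂v₂) gives v₂ = 0.895 × 426/16.5 = 23.2 m/s.
The pipe is horizontal, so Bernoulli reduces to P₁ + ½ρv₁² = P₂ + ½ρv₂².
P₁ − P₂ = ½·911·(23.2² − 0.895²) = ½·911·536 = 244000 Pa.

ΔP ≈ 244 kPa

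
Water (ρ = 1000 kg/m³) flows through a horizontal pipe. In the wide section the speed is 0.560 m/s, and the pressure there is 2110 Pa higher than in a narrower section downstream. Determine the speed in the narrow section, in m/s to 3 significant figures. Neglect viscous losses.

With h₁ = h₂, rearranging Bernoulli gives v₂ = √(v₁² + 2ΔP/ρ).
v₂ = √(0.560² + 2·2110/1000) = √(0.314 + 4.22) = 2.13 m/s.

2.13 m/s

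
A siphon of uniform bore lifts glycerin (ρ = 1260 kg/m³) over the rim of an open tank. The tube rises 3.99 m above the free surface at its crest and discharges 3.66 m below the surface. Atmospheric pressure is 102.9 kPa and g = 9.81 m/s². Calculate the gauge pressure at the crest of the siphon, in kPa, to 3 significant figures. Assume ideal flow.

Bernoulli surface→outlet gives ½v² = g·h_out, so v = √(2·9.81·3.66) = 8.47 m/s.
Continuity keeps v the same throughout the tube; from surface to crest, P_atm + 0 = P_top + ½ρv² + ρg·h_top.
P_top = 102900 − ½·1260·8.47² − 1260·9.81·3.99 = 8340 Pa. So P_gauge = P_top − P_atm = -94600 Pa.

P_gauge = -94.6 kPa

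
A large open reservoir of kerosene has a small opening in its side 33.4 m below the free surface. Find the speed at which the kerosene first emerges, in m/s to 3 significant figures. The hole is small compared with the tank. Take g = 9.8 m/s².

25.6 m/s

The surface is effectively still and both ends are open, so ½v² = gh and v = √(2·9.8·33.4) = 25.6 m/s.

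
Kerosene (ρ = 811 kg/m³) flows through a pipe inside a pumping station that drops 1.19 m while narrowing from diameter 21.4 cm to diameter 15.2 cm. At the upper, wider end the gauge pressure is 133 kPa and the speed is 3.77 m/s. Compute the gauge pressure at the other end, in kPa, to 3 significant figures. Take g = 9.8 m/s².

P₂ ≈ 126 kPa

Mass conservation (A₁v₁ = A₂v₂) gives v₂ = 3.77 × 360/181 = 7.47 m/s.
Bernoulli: P₁ + ½ρv₁² + ρg h₁ = P₂ + ½ρv₂² + ρg h₂, so P₂ = P₁ + ½ρ(v₁² − v₂²) − ρg(h₂ − h₁).
P₂ = 133000 + ½·811·(3.77² − 7.47²) − 811·9.8·(−1.19) = 133000 + (-16900) − (-9460) = 126000 Pa.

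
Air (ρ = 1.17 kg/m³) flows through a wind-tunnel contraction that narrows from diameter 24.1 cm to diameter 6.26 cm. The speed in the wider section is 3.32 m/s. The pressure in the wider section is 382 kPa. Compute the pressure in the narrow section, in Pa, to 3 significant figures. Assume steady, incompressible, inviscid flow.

Continuity gives A₁v₁ = A₂v₂, so v₂ = (456 cm²)/(30.8 cm²) × 3.32 m/s = 49.2 m/s.
The pipe is horizontal, so Bernoulli reduces to P₁ + ½ρv₁² = P₂ + ½ρv₂².
P₂ = P₁ − ½ρ(v₂² − v₁²) = 382000 − ½·1.17·(49.2² − 3.32²) = 382000 − 1410 = 381000 Pa.

P₂ ≈ 381000 Pa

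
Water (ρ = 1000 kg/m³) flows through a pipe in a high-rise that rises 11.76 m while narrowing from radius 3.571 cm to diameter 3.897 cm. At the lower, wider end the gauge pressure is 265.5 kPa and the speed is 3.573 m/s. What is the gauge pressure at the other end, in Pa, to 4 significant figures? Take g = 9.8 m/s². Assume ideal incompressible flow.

P₂ ≈ 84630 Pa

Mass conservation (A₁v₁ = A₂v₂) gives v₂ = 3.573 × 40.06/11.93 = 12.00 m/s.
Energy conservation along the streamline gives P₂ = P₁ − ½ρ(v₂² − v₁²) − ρg(h₂ − h₁).
P₂ = 265500 + ½·1000·(3.573² − 12.00²) − 1000·9.8·(+11.76) = 265500 + (-65630) − (115200) = 84630 Pa.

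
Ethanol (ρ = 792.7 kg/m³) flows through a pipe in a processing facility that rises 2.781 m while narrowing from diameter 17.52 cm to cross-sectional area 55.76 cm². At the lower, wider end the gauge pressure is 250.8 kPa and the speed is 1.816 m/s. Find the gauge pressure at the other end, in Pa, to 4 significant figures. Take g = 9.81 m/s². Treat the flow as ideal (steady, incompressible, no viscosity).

P₂ ≈ 206000 Pa

The volume flow rate is constant, so v₂ = (A₁/A₂)v₁ = (241.1/55.76)·1.816 = 7.851 m/s.
Energy conservation along the streamline gives P₂ = P₁ − ½ρ(v₂² − v₁²) − ρg(h₂ − h₁).
P₂ = 250800 + ½·792.7·(1.816² − 7.851²) − 792.7·9.81·(+2.781) = 250800 + (-23130) − (21630) = 206000 Pa.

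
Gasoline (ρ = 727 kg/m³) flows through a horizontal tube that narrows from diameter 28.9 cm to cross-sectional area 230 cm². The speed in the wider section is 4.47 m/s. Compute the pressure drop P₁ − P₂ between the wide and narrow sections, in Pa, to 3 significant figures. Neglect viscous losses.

ΔP ≈ 51800 Pa

Mass conservation (A₁v₁ = A₂v₂) gives v₂ = 4.47 × 656/230 = 12.7 m/s.
The pipe is horizontal, so Bernoulli reduces to P₁ + ½ρv₁² = P₂ + ½ρv₂².
P₁ − P₂ = ½·727·(12.7² − 4.47²) = ½·727·143 = 51800 Pa.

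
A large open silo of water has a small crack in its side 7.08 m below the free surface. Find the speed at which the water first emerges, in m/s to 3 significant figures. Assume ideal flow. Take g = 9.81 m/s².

Torricelli's result v = √(2gh) gives v = √(2·9.81·7.08) = 11.8 m/s.

11.8 m/s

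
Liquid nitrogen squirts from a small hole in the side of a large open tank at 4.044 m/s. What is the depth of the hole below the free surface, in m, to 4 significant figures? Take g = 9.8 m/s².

h = 0.8344 m

Torricelli: v = √(2gh), so h = v²/(2g).
h = 4.044²/(2·9.8) = 16.35/19.60 = 0.8344 m.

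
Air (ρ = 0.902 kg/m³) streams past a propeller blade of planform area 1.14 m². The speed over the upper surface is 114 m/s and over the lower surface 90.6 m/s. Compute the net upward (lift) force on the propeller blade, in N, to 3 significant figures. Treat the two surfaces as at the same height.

The faster flow above has the lower pressure; Bernoulli (same height) gives ΔP = ½ρ(v_up² − v_low²).
ΔP = ½·0.902·(114² − 90.6²) = 2160 Pa.
Lift = ΔP · A = 2160 × 1.14 = 2460 N.

F ≈ 2460 N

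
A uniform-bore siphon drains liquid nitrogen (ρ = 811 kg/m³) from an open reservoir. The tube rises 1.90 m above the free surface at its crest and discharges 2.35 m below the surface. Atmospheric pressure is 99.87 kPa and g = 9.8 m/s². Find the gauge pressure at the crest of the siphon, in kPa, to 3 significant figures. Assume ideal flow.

The outlet speed comes from Torricelli: v = √(2g·2.35) = 6.79 m/s.
Continuity keeps v the same throughout the tube; from surface to crest, P_atm + 0 = P_top + ½ρv² + ρg·h_top.
P_top = 99870 − ½·811·6.79² − 811·9.8·1.90 = 66100 Pa. So P_gauge = P_top − P_atm = -33800 Pa.

P_gauge ≈ -33.8 kPa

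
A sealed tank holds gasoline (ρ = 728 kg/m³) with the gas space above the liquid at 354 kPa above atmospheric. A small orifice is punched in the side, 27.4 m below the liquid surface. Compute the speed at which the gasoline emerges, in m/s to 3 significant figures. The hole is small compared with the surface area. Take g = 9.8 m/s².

v = 38.9 m/s

Take point 1 at the surface (v₁ ≈ 0) and point 2 at the hole (at atmospheric pressure). Bernoulli: P₁ + ρg h = P_atm + ½ρv₂².
With P₁ − P_atm = 354000 Pa, v₂ = √(2gh + 2ΔP/ρ) = √(2·9.8·27.4 + 2·354000/728) = 38.9 m/s.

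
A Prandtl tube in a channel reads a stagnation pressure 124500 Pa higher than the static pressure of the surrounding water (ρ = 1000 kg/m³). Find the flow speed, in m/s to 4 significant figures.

The dynamic pressure equals the rise in static pressure at the stagnation point: ΔP = ½ρv².
v = √(2ΔP/ρ) = √(2·124500/1000) = 15.78 m/s.

v ≈ 15.78 m/s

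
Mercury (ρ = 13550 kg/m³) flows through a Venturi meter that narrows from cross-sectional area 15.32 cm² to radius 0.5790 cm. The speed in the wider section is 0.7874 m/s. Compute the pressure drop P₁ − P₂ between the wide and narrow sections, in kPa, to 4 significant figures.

Mass conservation (A₁v₁ = A₂v₂) gives v₂ = 0.7874 × 15.32/1.053 = 11.45 m/s.
Bernoulli (h₁ = h₂): P₁ − P₂ = ½ρ(v₂² − v₁²).
P₁ − P₂ = ½·13550·(11.45² − 0.7874²) = ½·13550·130.6 = 884600 Pa.

884.6 kPa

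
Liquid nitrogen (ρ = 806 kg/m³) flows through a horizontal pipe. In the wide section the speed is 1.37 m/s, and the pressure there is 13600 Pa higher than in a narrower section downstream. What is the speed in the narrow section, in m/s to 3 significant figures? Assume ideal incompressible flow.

v₂ = 5.97 m/s

Horizontal Bernoulli: P₁ + ½ρv₁² = P₂ + ½ρv₂², so v₂² = v₁² + 2(P₁ − P₂)/ρ.
v₂ = √(1.37² + 2·13600/806) = √(1.88 + 33.7) = 5.97 m/s.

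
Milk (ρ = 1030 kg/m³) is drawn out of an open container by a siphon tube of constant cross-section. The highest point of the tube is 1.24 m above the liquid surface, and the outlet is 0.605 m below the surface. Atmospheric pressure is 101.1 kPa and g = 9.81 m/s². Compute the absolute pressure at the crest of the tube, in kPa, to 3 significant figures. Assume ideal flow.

The outlet speed comes from Torricelli: v = √(2g·0.605) = 3.45 m/s.
Continuity keeps v the same throughout the tube; from surface to crest, P_atm + 0 = P_top + ½ρv² + ρg·h_top.
P_top = 101100 − ½·1030·3.45² − 1030·9.81·1.24 = 82500 Pa.

P_top = 82.5 kPa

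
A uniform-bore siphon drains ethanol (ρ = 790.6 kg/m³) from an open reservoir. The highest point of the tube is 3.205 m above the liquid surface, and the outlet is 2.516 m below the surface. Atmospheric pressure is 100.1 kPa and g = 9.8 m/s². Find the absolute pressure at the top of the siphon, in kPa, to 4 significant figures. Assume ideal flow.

55.77 kPa

Bernoulli surface→outlet gives ½v² = g·h_out, so v = √(2·9.8·2.516) = 7.022 m/s.
The bore is uniform, so the speed at the crest is the same v. Bernoulli surface→crest: P_atm = P_top + ½ρv² + ρg·h_top.
P_top = 100100 − ½·790.6·7.022² − 790.6·9.8·3.205 = 55770 Pa.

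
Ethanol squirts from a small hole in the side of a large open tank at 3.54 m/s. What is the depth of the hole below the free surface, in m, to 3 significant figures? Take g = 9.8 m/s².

Torricelli: v = √(2gh), so h = v²/(2g).
h = 3.54²/(2·9.8) = 12.5/19.60 = 0.639 m.

h ≈ 0.639 m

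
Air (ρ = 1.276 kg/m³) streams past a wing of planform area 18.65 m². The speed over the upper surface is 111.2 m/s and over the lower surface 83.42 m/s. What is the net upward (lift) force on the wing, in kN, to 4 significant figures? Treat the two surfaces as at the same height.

The faster flow above has the lower pressure; Bernoulli (same height) gives ΔP = ½ρ(v_up² − v_low²).
ΔP = ½·1.276·(111.2² − 83.42²) = 3449 Pa.
Lift = ΔP · A = 3449 × 18.65 = 64330 N.

F ≈ 64.33 kN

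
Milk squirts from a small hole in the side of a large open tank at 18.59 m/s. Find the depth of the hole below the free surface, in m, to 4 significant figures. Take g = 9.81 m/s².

Inverting v = √(2gh) gives h = v² / 2g.
h = 18.59²/(2·9.81) = 345.6/19.62 = 17.61 m.

17.61 m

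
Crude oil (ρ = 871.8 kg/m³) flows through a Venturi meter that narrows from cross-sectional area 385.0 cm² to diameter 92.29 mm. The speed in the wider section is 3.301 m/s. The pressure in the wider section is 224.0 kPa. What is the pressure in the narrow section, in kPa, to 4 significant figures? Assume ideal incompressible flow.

P₂ ≈ 71.42 kPa

By continuity, v₂ = v₁·A₁/A₂ = 3.301·(385.0/66.90) = 19.00 m/s.
Bernoulli (h₁ = h₂): P₁ − P₂ = ½ρ(v₂² − v₁²).
P₂ = P₁ − ½ρ(v₂² − v₁²) = 224000 − ½·871.8·(19.00² − 3.301²) = 224000 − 152600 = 71420 Pa.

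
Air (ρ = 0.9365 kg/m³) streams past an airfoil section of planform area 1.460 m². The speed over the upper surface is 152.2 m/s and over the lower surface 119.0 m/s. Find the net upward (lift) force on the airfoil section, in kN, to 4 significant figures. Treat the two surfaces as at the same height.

6.155 kN

With equal heights on the two surfaces, Bernoulli gives P_lower − P_upper = ½ρ(v_upper² − v_lower²).
ΔP = ½·0.9365·(152.2² − 119.0²) = 4216 Pa.
Lift = ΔP · A = 4216 × 1.460 = 6155 N.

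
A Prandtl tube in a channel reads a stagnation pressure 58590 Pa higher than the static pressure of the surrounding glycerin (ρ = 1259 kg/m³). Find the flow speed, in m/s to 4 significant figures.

At the stagnation point the flow is brought to rest, so Bernoulli gives P_stag − P_static = ½ρv².
v = √(2ΔP/ρ) = √(2·58590/1259) = 9.647 m/s.

v ≈ 9.647 m/s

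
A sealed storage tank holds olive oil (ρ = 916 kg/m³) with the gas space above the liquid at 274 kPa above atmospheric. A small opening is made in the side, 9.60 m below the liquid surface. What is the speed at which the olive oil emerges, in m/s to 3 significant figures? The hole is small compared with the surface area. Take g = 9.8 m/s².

v = 28.0 m/s

Take point 1 at the surface (v₁ ≈ 0) and point 2 at the hole (at atmospheric pressure). Bernoulli: P₁ + ρg h = P_atm + ½ρv₂².
With P₁ − P_atm = 274000 Pa, v₂ = √(2gh + 2ΔP/ρ) = √(2·9.8·9.60 + 2·274000/916) = 28.0 m/s.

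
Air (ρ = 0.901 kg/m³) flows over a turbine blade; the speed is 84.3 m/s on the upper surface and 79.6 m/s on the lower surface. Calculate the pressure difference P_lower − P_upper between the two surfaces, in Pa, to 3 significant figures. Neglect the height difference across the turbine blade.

Bernoulli (same height): P_lower − P_upper = ½ρ(v_upper² − v_lower²).
ΔP = ½·0.901·(84.3² − 79.6²) = 347 Pa.

ΔP ≈ 347 Pa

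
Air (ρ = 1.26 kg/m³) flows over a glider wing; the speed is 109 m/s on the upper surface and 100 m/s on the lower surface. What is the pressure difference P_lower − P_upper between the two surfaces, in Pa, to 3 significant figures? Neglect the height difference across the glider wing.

1190 Pa

With negligible Δh, P + ½ρv² is constant, so P_low − P_up = ½ρ(v_up² − v_low²).
ΔP = ½·1.26·(109² − 100²) = 1190 Pa.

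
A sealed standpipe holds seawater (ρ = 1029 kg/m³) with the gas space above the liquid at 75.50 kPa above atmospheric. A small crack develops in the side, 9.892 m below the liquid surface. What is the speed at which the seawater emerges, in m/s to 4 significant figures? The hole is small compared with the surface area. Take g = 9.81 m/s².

Take point 1 at the surface (v₁ ≈ 0) and point 2 at the hole (at atmospheric pressure). Bernoulli: P₁ + ρg h = P_atm + ½ρv₂².
With P₁ − P_atm = 75500 Pa, v₂ = √(2gh + 2ΔP/ρ) = √(2·9.81·9.892 + 2·75500/1029) = 18.46 m/s.

18.46 m/s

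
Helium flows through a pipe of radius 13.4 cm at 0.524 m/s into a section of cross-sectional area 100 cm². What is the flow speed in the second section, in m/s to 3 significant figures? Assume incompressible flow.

The volume flow rate is constant, so v₂ = (A₁/A₂)v₁ = (564/100)·0.524 = 2.96 m/s.

v₂ = 2.96 m/s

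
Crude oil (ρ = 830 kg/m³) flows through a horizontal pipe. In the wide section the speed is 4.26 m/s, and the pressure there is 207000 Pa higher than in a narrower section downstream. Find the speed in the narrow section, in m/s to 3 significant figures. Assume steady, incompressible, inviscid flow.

Horizontal Bernoulli: P₁ + ½ρv₁² = P₂ + ½ρv₂², so v₂² = v₁² + 2(P₁ − P₂)/ρ.
v₂ = √(4.26² + 2·207000/830) = √(18.1 + 499) = 22.7 m/s.

v₂ = 22.7 m/s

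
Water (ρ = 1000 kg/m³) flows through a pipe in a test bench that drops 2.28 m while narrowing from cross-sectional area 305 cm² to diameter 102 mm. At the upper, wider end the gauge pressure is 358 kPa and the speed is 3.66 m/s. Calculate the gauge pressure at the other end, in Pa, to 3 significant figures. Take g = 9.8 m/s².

P₂ ≈ 294000 Pa

Continuity gives A₁v₁ = A₂v₂, so v₂ = (305 cm²)/(81.7 cm²) × 3.66 m/s = 13.7 m/s.
Energy conservation along the streamline gives P₂ = P₁ − ½ρ(v₂² − v₁²) − ρg(h₂ − h₁).
P₂ = 358000 + ½·1000·(3.66² − 13.7²) − 1000·9.8·(−2.28) = 358000 + (-86600) − (-22300) = 294000 Pa.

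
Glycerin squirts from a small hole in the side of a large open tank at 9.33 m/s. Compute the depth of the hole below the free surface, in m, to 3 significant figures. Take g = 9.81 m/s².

For a small hole in a large open tank, ½v² = gh, giving h = v²/(2g).
h = 9.33²/(2·9.81) = 87.0/19.62 = 4.44 m.

h ≈ 4.44 m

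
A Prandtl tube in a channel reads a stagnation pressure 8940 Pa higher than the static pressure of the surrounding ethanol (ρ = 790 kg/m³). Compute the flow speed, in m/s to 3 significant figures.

v = 4.76 m/s

At the stagnation point the flow is brought to rest, so Bernoulli gives P_stag − P_static = ½ρv².
v = √(2ΔP/ρ) = √(2·8940/790) = 4.76 m/s.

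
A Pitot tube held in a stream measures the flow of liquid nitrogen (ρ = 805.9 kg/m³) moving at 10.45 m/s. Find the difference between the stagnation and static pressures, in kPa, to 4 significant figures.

Bernoulli between the free stream and the stagnation point: ½ρv² = P_stag − P_static.
ΔP = ½·805.9·10.45² = 44000 Pa.

ΔP ≈ 44.00 kPa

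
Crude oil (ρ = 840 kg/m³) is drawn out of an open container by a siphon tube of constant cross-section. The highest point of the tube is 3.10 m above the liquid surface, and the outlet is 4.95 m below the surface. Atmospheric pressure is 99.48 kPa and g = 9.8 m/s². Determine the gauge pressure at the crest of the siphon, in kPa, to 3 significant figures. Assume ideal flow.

P_gauge ≈ -66.3 kPa

From the surface to the outlet (both open to atmosphere, surface at rest): v = √(2g·h_out) = √(2·9.8·4.95) = 9.85 m/s.
The bore is uniform, so the speed at the crest is the same v. Bernoulli surface→crest: P_atm = P_top + ½ρv² + ρg·h_top.
P_top = 99480 − ½·840·9.85² − 840·9.8·3.10 = 33200 Pa. So P_gauge = P_top − P_atm = -66300 Pa.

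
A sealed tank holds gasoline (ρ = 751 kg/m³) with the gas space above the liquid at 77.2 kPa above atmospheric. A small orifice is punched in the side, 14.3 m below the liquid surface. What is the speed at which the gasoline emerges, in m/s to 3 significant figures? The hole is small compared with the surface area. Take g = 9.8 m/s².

Take point 1 at the surface (v₁ ≈ 0) and point 2 at the hole (at atmospheric pressure). Bernoulli: P₁ + ρg h = P_atm + ½ρv₂².
With P₁ − P_atm = 77200 Pa, v₂ = √(2gh + 2ΔP/ρ) = √(2·9.8·14.3 + 2·77200/751) = 22.0 m/s.

v ≈ 22.0 m/s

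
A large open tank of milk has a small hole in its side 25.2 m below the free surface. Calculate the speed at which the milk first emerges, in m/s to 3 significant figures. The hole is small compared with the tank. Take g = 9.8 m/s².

Bernoulli from surface to hole (P equal, v_surface ≈ 0): v = √(2gh) = √(2×9.8×25.2) = 22.2 m/s.

v ≈ 22.2 m/s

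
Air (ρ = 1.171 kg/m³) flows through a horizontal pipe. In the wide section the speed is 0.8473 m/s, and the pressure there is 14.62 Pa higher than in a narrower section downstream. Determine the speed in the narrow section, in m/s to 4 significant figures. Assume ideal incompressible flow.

v₂ ≈ 5.068 m/s

With h₁ = h₂, rearranging Bernoulli gives v₂ = √(v₁² + 2ΔP/ρ).
v₂ = √(0.8473² + 2·14.62/1.171) = √(0.7179 + 24.97) = 5.068 m/s.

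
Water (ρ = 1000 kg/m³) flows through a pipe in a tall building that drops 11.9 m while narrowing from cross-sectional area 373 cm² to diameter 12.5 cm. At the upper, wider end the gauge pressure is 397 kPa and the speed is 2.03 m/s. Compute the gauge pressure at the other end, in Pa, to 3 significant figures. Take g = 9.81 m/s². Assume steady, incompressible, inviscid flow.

Mass conservation (A₁v₁ = A₂v₂) gives v₂ = 2.03 × 373/123 = 6.17 m/s.
Applying Bernoulli between the two ends and solving for P₂: P₂ = P₁ + ½ρ(v₁² − v₂²) − ρgΔh.
P₂ = 397000 + ½·1000·(2.03² − 6.17²) − 1000·9.81·(−11.9) = 397000 + (-17000) − (-117000) = 497000 Pa.

P₂ = 497000 Pa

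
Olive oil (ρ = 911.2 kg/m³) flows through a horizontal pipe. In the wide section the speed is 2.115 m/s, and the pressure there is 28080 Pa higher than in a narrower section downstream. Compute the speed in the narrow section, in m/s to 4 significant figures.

With h₁ = h₂, rearranging Bernoulli gives v₂ = √(v₁² + 2ΔP/ρ).
v₂ = √(2.115² + 2·28080/911.2) = √(4.473 + 61.63) = 8.131 m/s.

v₂ = 8.131 m/s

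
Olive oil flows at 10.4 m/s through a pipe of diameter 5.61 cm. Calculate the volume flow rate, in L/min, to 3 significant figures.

Q = A·v = 0.00247 m² × 10.4 m/s = 0.0257 m³/s.
Converting: 0.0257 m³/s × 60000 = 1540 L/min.

Q ≈ 1540 L/min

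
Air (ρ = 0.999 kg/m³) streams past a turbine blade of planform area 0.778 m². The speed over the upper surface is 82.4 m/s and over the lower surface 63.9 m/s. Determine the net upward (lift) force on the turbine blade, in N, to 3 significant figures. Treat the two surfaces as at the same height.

From P + ½ρv² = const at equal height, P_low − P_up = ½ρ(v_up² − v_low²).
ΔP = ½·0.999·(82.4² − 63.9²) = 1350 Pa.
Lift = ΔP · A = 1350 × 0.778 = 1050 N.

1050 N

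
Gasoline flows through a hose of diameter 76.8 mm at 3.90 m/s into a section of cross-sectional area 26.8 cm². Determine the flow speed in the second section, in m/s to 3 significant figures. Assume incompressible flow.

Continuity gives A₁v₁ = A₂v₂, so v₂ = (46.3 cm²)/(26.8 cm²) × 3.90 m/s = 6.74 m/s.

v₂ ≈ 6.74 m/s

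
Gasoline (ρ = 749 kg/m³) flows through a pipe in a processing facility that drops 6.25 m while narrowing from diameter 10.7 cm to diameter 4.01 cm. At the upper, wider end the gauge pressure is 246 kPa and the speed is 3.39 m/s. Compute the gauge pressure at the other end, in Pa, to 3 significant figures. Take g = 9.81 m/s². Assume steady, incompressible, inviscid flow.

P₂ = 78000 Pa

Continuity gives A₁v₁ = A₂v₂, so v₂ = (89.9 cm²)/(12.6 cm²) × 3.39 m/s = 24.1 m/s.
Energy conservation along the streamline gives P₂ = P₁ − ½ρ(v₂² − v₁²) − ρg(h₂ − h₁).
P₂ = 246000 + ½·749·(3.39² − 24.1²) − 749·9.81·(−6.25) = 246000 + (-214000) − (-45900) = 78000 Pa.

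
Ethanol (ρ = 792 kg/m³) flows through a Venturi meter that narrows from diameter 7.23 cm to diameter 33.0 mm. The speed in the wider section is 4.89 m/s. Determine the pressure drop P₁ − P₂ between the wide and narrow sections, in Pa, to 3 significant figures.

Continuity gives A₁v₁ = A₂v₂, so v₂ = (41.1 cm²)/(8.55 cm²) × 4.89 m/s = 23.5 m/s.
Along the horizontal streamline, P + ½ρv² is constant.
P₁ − P₂ = ½·792·(23.5² − 4.89²) = ½·792·527 = 209000 Pa.

209000 Pa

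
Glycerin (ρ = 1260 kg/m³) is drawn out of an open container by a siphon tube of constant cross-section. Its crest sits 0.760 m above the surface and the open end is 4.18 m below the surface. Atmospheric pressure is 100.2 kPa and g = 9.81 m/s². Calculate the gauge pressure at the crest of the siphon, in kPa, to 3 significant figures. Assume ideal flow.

The outlet speed comes from Torricelli: v = √(2g·4.18) = 9.06 m/s.
Continuity keeps v the same throughout the tube; from surface to crest, P_atm + 0 = P_top + ½ρv² + ρg·h_top.
P_top = 100200 − ½·1260·9.06² − 1260·9.81·0.760 = 39100 Pa. So P_gauge = P_top − P_atm = -61100 Pa.

P_gauge ≈ -61.1 kPa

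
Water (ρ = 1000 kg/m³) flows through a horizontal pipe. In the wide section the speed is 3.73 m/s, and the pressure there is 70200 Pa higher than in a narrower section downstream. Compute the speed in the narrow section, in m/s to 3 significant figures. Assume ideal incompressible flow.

Horizontal Bernoulli: P₁ + ½ρv₁² = P₂ + ½ρv₂², so v₂² = v₁² + 2(P₁ − P₂)/ρ.
v₂ = √(3.73² + 2·70200/1000) = √(13.9 + 140) = 12.4 m/s.

v₂ ≈ 12.4 m/s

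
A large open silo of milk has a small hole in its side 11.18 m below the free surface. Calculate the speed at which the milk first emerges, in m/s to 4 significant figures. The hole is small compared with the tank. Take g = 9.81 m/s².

Bernoulli from surface to hole (P equal, v_surface ≈ 0): v = √(2gh) = √(2×9.81×11.18) = 14.81 m/s.

v = 14.81 m/s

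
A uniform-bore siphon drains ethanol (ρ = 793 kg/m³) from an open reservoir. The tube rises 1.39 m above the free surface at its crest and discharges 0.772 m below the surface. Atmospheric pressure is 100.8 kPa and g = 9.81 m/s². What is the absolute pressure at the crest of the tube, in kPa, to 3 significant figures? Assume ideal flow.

P_top ≈ 84.0 kPa

From the surface to the outlet (both open to atmosphere, surface at rest): v = √(2g·h_out) = √(2·9.81·0.772) = 3.89 m/s.
The bore is uniform, so the speed at the crest is the same v. Bernoulli surface→crest: P_atm = P_top + ½ρv² + ρg·h_top.
P_top = 100800 − ½·793·3.89² − 793·9.81·1.39 = 84000 Pa.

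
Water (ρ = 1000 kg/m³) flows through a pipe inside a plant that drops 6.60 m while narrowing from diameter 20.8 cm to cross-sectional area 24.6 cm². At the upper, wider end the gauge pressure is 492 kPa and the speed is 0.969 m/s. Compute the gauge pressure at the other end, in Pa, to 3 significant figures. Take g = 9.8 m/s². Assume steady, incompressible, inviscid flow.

The volume flow rate is constant, so v₂ = (A₁/A₂)v₁ = (340/24.6)·0.969 = 13.4 m/s.
Bernoulli: P₁ + ½ρv₁² + ρg h₁ = P₂ + ½ρv₂² + ρg h₂, so P₂ = P₁ + ½ρ(v₁² − v₂²) − ρg(h₂ − h₁).
P₂ = 492000 + ½·1000·(0.969² − 13.4²) − 1000·9.8·(−6.60) = 492000 + (-89100) − (-64700) = 468000 Pa.

P₂ ≈ 468000 Pa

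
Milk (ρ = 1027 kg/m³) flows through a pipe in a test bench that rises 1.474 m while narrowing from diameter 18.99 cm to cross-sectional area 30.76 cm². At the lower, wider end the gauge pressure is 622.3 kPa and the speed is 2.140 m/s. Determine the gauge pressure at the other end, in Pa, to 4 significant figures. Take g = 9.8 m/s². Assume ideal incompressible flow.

410400 Pa

By continuity, v₂ = v₁·A₁/A₂ = 2.140·(283.2/30.76) = 19.70 m/s.
Energy conservation along the streamline gives P₂ = P₁ − ½ρ(v₂² − v₁²) − ρg(h₂ − h₁).
P₂ = 622300 + ½·1027·(2.140² − 19.70²) − 1027·9.8·(+1.474) = 622300 + (-197000) − (14840) = 410400 Pa.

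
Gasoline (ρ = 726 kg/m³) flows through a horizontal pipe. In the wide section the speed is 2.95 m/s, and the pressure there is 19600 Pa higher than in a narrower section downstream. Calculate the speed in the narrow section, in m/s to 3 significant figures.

v₂ = 7.92 m/s

Along the level pipe P + ½ρv² is conserved, hence v₂² = v₁² + 2(P₁ − P₂)/ρ.
v₂ = √(2.95² + 2·19600/726) = √(8.70 + 54.0) = 7.92 m/s.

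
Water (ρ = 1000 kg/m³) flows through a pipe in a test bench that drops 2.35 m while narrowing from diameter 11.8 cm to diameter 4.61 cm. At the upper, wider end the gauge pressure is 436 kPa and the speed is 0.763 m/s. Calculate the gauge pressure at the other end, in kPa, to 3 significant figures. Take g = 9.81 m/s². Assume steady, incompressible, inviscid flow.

P₂ ≈ 447 kPa

Mass conservation (A₁v₁ = A₂v₂) gives v₂ = 0.763 × 109/16.7 = 5.00 m/s.
Bernoulli: P₁ + ½ρv₁² + ρg h₁ = P₂ + ½ρv₂² + ρg h₂, so P₂ = P₁ + ½ρ(v₁² − v₂²) − ρg(h₂ − h₁).
P₂ = 436000 + ½·1000·(0.763² − 5.00²) − 1000·9.81·(−2.35) = 436000 + (-12200) − (-23100) = 447000 Pa.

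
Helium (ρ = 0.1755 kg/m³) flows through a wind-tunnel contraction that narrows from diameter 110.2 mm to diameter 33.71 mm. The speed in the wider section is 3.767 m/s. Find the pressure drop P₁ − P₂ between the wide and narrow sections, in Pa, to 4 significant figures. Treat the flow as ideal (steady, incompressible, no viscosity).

The volume flow rate is constant, so v₂ = (A₁/A₂)v₁ = (95.38/8.925)·3.767 = 40.26 m/s.
Bernoulli (h₁ = h₂): P₁ − P₂ = ½ρ(v₂² − v₁²).
P₁ − P₂ = ½·0.1755·(40.26² − 3.767²) = ½·0.1755·1606 = 141.0 Pa.

ΔP ≈ 141.0 Pa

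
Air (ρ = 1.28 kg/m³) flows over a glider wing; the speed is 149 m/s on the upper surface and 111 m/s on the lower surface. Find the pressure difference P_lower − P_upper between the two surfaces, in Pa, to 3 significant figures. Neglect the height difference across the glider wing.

ΔP ≈ 6320 Pa

The pressure is lower where the speed is higher: ΔP = ½ρ(v_up² − v_low²).
ΔP = ½·1.28·(149² − 111²) = 6320 Pa.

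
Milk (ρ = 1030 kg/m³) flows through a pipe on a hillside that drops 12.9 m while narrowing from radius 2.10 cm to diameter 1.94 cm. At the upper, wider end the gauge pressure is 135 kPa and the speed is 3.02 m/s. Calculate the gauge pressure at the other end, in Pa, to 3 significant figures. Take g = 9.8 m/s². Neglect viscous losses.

The volume flow rate is constant, so v₂ = (A₁/A₂)v₁ = (13.9/2.96)·3.02 = 14.2 m/s.
Applying Bernoulli between the two ends and solving for P₂: P₂ = P₁ + ½ρ(v₁² − v₂²) − ρgΔh.
P₂ = 135000 + ½·1030·(3.02² − 14.2²) − 1030·9.8·(−12.9) = 135000 + (-98500) − (-130000) = 167000 Pa.

167000 Pa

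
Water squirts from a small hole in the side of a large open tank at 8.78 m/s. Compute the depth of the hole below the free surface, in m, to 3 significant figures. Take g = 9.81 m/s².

For a small hole in a large open tank, ½v² = gh, giving h = v²/(2g).
h = 8.78²/(2·9.81) = 77.1/19.62 = 3.93 m.

h ≈ 3.93 m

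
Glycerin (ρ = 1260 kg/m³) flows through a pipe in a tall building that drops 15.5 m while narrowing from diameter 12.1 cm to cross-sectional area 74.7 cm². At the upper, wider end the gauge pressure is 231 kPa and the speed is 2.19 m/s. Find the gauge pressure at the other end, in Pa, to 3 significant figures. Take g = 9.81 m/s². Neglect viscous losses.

By continuity, v₂ = v₁·A₁/A₂ = 2.19·(115/74.7) = 3.37 m/s.
Energy conservation along the streamline gives P₂ = P₁ − ½ρ(v₂² − v₁²) − ρg(h₂ − h₁).
P₂ = 231000 + ½·1260·(2.19² − 3.37²) − 1260·9.81·(−15.5) = 231000 + (-4140) − (-192000) = 418000 Pa.

P₂ = 418000 Pa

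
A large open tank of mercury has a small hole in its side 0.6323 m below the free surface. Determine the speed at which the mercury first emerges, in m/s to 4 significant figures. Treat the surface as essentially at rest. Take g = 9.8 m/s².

With the surface at rest and both surface and jet at atmospheric pressure, Bernoulli gives ρg h = ½ρv², so v = √(2gh) = √(2·9.8·0.6323) = 3.520 m/s.

v ≈ 3.520 m/s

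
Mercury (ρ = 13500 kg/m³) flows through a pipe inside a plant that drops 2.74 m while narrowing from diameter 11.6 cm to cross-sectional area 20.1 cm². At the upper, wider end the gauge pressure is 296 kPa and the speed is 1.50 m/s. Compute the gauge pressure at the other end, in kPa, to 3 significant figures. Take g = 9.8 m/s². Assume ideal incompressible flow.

Continuity gives A₁v₁ = A₂v₂, so v₂ = (106 cm²)/(20.1 cm²) × 1.50 m/s = 7.89 m/s.
Applying Bernoulli between the two ends and solving for P₂: P₂ = P₁ + ½ρ(v₁² − v₂²) − ρgΔh.
P₂ = 296000 + ½·13500·(1.50² − 7.89²) − 13500·9.8·(−2.74) = 296000 + (-405000) − (-363000) = 254000 Pa.

254 kPa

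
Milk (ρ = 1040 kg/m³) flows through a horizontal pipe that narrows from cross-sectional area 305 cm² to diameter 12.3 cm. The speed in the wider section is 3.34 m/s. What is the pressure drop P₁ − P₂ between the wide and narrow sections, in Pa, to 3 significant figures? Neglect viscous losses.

ΔP = 32400 Pa

Continuity gives A₁v₁ = A₂v₂, so v₂ = (305 cm²)/(119 cm²) × 3.34 m/s = 8.57 m/s.
The pipe is horizontal, so Bernoulli reduces to P₁ + ½ρv₁² = P₂ + ½ρv₂².
P₁ − P₂ = ½·1040·(8.57² − 3.34²) = ½·1040·62.3 = 32400 Pa.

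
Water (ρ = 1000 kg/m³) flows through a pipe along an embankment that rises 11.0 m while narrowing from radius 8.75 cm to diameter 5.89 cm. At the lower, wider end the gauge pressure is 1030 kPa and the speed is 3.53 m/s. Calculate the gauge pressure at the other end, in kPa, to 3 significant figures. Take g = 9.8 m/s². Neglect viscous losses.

Continuity gives A₁v₁ = A₂v₂, so v₂ = (241 cm²)/(27.2 cm²) × 3.53 m/s = 31.2 m/s.
Energy conservation along the streamline gives P₂ = P₁ − ½ρ(v₂² − v₁²) − ρg(h₂ − h₁).
P₂ = 1030000 + ½·1000·(3.53² − 31.2²) − 1000·9.8·(+11.0) = 1030000 + (-479000) − (108000) = 443000 Pa.

P₂ ≈ 443 kPa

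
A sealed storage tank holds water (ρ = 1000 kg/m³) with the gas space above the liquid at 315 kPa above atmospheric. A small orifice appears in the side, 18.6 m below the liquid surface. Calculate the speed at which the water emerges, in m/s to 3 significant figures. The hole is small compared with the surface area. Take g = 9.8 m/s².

Take point 1 at the surface (v₁ ≈ 0) and point 2 at the hole (at atmospheric pressure). Bernoulli: P₁ + ρg h = P_atm + ½ρv₂².
With P₁ − P_atm = 315000 Pa, v₂ = √(2gh + 2ΔP/ρ) = √(2·9.8·18.6 + 2·315000/1000) = 31.5 m/s.

v = 31.5 m/s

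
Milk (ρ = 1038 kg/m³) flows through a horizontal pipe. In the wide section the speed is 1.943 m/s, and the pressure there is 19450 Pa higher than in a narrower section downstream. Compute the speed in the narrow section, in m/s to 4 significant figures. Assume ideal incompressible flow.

With h₁ = h₂, rearranging Bernoulli gives v₂ = √(v₁² + 2ΔP/ρ).
v₂ = √(1.943² + 2·19450/1038) = √(3.775 + 37.48) = 6.423 m/s.

v₂ = 6.423 m/s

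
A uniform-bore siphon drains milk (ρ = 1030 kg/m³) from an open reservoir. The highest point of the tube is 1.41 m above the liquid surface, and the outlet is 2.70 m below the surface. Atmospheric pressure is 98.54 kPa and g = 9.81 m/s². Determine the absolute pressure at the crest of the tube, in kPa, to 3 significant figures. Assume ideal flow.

Bernoulli surface→outlet gives ½v² = g·h_out, so v = √(2·9.81·2.70) = 7.28 m/s.
Continuity keeps v the same throughout the tube; from surface to crest, P_atm + 0 = P_top + ½ρv² + ρg·h_top.
P_top = 98540 − ½·1030·7.28² − 1030·9.81·1.41 = 57000 Pa.

P_top ≈ 57.0 kPa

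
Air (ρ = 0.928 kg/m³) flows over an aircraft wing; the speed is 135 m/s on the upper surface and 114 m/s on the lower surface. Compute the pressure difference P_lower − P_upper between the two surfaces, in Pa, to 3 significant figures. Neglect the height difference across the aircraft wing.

ΔP ≈ 2430 Pa

The pressure is lower where the speed is higher: ΔP = ½ρ(v_up² − v_low²).
ΔP = ½·0.928·(135² − 114²) = 2430 Pa.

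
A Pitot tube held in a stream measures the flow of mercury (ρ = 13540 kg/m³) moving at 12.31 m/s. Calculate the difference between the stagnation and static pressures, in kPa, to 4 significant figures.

At the stagnation point the flow is brought to rest, so Bernoulli gives P_stag − P_static = ½ρv².
ΔP = ½·13540·12.31² = 1026000 Pa.

1026 kPa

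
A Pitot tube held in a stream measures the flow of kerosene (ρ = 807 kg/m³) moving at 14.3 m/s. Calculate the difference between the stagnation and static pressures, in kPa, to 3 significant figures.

At the stagnation point the flow is brought to rest, so Bernoulli gives P_stag − P_static = ½ρv².
ΔP = ½·807·14.3² = 82500 Pa.

ΔP ≈ 82.5 kPa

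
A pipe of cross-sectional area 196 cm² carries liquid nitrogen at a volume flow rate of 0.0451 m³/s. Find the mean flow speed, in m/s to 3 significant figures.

v ≈ 2.30 m/s

Q = 0.0451 m³/s = 0.0451 m³/s.
v = Q/A = 0.0451 / 0.0196 = 2.30 m/s.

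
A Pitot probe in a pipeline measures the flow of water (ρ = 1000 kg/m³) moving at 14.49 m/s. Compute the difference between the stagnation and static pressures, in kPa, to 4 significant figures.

ΔP ≈ 105.0 kPa

The dynamic pressure equals the rise in static pressure at the stagnation point: ΔP = ½ρv².
ΔP = ½·1000·14.49² = 105000 Pa.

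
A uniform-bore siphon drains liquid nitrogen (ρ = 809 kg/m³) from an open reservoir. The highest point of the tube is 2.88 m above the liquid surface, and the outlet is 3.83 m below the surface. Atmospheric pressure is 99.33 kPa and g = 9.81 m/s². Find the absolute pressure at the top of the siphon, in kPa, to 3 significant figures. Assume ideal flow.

The outlet speed comes from Torricelli: v = √(2g·3.83) = 8.67 m/s.
The bore is uniform, so the speed at the crest is the same v. Bernoulli surface→crest: P_atm = P_top + ½ρv² + ρg·h_top.
P_top = 99330 − ½·809·8.67² − 809·9.81·2.88 = 46100 Pa.

P_top ≈ 46.1 kPa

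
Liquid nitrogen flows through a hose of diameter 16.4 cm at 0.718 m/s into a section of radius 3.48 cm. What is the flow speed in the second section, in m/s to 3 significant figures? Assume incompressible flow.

v₂ ≈ 3.99 m/s

Mass conservation (A₁v₁ = A₂v₂) gives v₂ = 0.718 × 211/38.0 = 3.99 m/s.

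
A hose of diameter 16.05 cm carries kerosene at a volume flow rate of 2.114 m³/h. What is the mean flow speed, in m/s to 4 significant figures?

0.02902 m/s

Q = 2.114 m³/h = 0.0005872 m³/s.
v = Q/A = 0.0005872 / 0.02023 = 0.02902 m/s.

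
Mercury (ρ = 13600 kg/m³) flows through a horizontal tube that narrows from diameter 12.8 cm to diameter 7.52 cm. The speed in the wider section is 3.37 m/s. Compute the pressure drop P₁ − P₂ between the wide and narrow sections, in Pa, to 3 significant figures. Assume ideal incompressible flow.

Mass conservation (A₁v₁ = A₂v₂) gives v₂ = 3.37 × 129/44.4 = 9.76 m/s.
With no height change, Bernoulli's equation is P₁ + ½ρv₁² = P₂ + ½ρv₂².
P₁ − P₂ = ½·13600·(9.76² − 3.37²) = ½·13600·84.0 = 571000 Pa.

ΔP ≈ 571000 Pa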